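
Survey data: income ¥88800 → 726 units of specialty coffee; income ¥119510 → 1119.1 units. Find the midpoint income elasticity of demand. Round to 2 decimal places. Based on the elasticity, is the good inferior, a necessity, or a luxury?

ΔQ = 1119.1 − 726 = 393.1; midpoint Q̄ = (726 + 1119.1)/2 = 922.55.
ΔI = 119510 − 88800 = 30710; midpoint Ī = (88800 + 119510)/2 = 104155.
η = (ΔQ/Q̄) ÷ (ΔI/Ī) = (393.1/922.55) ÷ (30710/104155) = 1.45.
η > 1 ⇒ luxury.

1.45 (luxury)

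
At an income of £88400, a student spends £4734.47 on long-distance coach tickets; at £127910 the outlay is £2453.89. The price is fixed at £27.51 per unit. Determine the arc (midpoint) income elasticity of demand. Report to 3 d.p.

With a constant price, Q₁ = 4734.47/27.51 = 172.100 and Q₂ = 2453.89/27.51 = 89.200 (equivalently, work directly with expenditure since P cancels).
Midpoint %ΔQ = (2453.89 − 4734.47)/3594.18 = -0.63452; midpoint %ΔI = (127910 − 88400)/108155 = 0.36531.
η = -0.63452 / 0.36531 = -1.737.

-1.737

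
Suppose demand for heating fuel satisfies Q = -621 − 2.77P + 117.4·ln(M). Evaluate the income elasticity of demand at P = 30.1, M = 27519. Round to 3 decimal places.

0.237

At P = 30.1, M = 27519: Q = 495.760.
Holding P constant, ∂Q/∂M = 117.4/M = 0.00426614.
η_M = (∂Q/∂M)·(M/Q) = 0.00426614 × (27519/495.760) = 0.237.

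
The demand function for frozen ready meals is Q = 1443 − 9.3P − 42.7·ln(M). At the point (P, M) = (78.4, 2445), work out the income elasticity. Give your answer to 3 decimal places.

-0.112

At P = 78.4, M = 2445: Q = 380.743.
Holding P constant, ∂Q/∂M = -42.7/M = -0.0174642.
η_M = (∂Q/∂M)·(M/Q) = -0.0174642 × (2445/380.743) = -0.112.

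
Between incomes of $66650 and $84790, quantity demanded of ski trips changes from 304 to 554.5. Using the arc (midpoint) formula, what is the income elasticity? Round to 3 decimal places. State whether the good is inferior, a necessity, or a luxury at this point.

2.436 (luxury)

ΔQ = 554.5 − 304 = 250.5; midpoint Q̄ = (304 + 554.5)/2 = 429.25.
ΔI = 84790 − 66650 = 18140; midpoint Ī = (66650 + 84790)/2 = 75720.
η = (ΔQ/Q̄) ÷ (ΔI/Ī) = (250.5/429.25) ÷ (18140/75720) = 2.436.
η > 1 ⇒ luxury.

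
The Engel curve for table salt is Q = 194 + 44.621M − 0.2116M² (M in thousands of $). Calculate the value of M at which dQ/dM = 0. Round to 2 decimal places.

dQ/dM = 44.621 − 0.4232M.
The good is inferior where dQ/dM < 0. Setting dQ/dM = 0 gives M = 44.621 / 0.4232 = 105.44.

105.44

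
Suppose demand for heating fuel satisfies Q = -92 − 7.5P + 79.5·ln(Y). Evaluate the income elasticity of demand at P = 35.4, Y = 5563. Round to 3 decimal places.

0.242

At P = 35.4, Y = 5563: Q = 328.099.
Holding P constant, ∂Q/∂Y = 79.5/Y = 0.0142909.
η_Y = (∂Q/∂Y)·(Y/Q) = 0.0142909 × (5563/328.099) = 0.242.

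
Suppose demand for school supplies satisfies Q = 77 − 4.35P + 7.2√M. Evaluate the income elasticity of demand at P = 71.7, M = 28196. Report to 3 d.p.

0.621

At P = 71.7, M = 28196: Q = 974.105.
Holding P constant, ∂Q/∂M = 7.2/(2√M) = 0.0214392.
η_M = (∂Q/∂M)·(M/Q) = 0.0214392 × (28196/974.105) = 0.621.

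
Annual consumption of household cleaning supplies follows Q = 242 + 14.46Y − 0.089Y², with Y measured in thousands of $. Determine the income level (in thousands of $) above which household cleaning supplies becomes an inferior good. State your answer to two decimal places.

dQ/dY = 14.46 − 0.178Y.
The good is inferior where dQ/dY < 0. Setting dQ/dY = 0 gives Y = 14.46 / 0.178 = 81.24.

81.24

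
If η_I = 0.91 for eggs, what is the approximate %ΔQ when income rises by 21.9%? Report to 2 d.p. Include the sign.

19.93%

%ΔQ ≈ η × %ΔI = 0.91 × 21.9% = 19.93%.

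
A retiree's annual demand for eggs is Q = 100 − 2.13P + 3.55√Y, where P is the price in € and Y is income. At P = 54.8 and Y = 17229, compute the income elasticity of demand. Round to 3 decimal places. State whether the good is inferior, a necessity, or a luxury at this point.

At P = 54.8, Y = 17229: Q = 449.246.
Holding P constant, ∂Q/∂Y = 3.55/(2√Y) = 0.0135229.
η_Y = (∂Q/∂Y)·(Y/Q) = 0.0135229 × (17229/449.246) = 0.519.
Since 0 < η < 1, this is a necessity.

0.519 (necessity)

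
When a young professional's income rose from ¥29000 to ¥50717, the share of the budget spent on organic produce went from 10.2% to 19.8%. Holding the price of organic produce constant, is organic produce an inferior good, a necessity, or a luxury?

luxury

The budget share rises as income rises, so η > 1.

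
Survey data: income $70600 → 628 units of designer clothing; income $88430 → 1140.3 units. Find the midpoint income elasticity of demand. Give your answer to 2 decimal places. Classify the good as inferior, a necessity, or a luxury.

ΔQ = 1140.3 − 628 = 512.3; midpoint Q̄ = (628 + 1140.3)/2 = 884.15.
ΔI = 88430 − 70600 = 17830; midpoint Ī = (70600 + 88430)/2 = 79515.
η = (ΔQ/Q̄) ÷ (ΔI/Ī) = (512.3/884.15) ÷ (17830/79515) = 2.58.
η > 1 ⇒ luxury.

2.58 (luxury)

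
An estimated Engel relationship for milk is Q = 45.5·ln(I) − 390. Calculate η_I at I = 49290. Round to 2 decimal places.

0.45

At I = 49290: Q = 101.649.
dQ/dI = 45.5/I = 0.000923108 at this income.
η = (dQ/dI)·(I/Q) = 0.000923108 × (49290/101.649) = 0.45.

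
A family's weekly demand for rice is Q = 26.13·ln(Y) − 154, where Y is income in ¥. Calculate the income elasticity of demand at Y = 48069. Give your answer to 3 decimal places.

0.205

At Y = 48069: Q = 127.692.
dQ/dY = 26.13/Y = 0.000543594 at this income.
η = (dQ/dY)·(Y/Q) = 0.000543594 × (48069/127.692) = 0.205.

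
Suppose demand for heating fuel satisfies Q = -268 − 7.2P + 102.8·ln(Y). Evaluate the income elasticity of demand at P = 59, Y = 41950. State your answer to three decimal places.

0.256

At P = 59, Y = 41950: Q = 401.427.
Holding P constant, ∂Q/∂Y = 102.8/Y = 0.00245054.
η_Y = (∂Q/∂Y)·(Y/Q) = 0.00245054 × (41950/401.427) = 0.256.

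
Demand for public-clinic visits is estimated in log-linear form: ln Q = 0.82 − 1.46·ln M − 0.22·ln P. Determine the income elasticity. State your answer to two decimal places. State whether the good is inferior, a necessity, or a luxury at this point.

In a log-linear demand, the coefficient on ln M is the income elasticity.
So η = -1.46.
η < 0 ⇒ inferior good.

-1.46 (inferior good)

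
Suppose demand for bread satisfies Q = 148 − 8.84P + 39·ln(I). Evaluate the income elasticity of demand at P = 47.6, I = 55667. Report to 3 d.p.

0.254

At P = 47.6, I = 55667: Q = 153.375.
Holding P constant, ∂Q/∂I = 39/I = 0.000700595.
η_I = (∂Q/∂I)·(I/Q) = 0.000700595 × (55667/153.375) = 0.254.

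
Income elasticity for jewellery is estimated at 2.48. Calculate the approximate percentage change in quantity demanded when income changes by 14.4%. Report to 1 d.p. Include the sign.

35.7%

%ΔQ ≈ η × %ΔI = 2.48 × 14.4% = 35.7%.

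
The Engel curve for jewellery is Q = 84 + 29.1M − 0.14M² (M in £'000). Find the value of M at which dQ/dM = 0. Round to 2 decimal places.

103.93

dQ/dM = 29.1 − 0.28M.
The good is inferior where dQ/dM < 0. Setting dQ/dM = 0 gives M = 29.1 / 0.28 = 103.93.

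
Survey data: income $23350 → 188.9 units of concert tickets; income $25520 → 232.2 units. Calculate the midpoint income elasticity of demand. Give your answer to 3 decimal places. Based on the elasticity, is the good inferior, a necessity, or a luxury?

ΔQ = 232.2 − 188.9 = 43.3; midpoint Q̄ = (188.9 + 232.2)/2 = 210.55.
ΔI = 25520 − 23350 = 2170; midpoint Ī = (23350 + 25520)/2 = 24435.
η = (ΔQ/Q̄) ÷ (ΔI/Ī) = (43.3/210.55) ÷ (2170/24435) = 2.316.
η > 1 ⇒ luxury.

2.316 (luxury)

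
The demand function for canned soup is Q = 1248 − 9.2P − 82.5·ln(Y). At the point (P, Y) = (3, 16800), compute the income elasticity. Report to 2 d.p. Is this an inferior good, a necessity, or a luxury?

-0.20 (inferior good)

At P = 3, Y = 16800: Q = 417.746.
Holding P constant, ∂Q/∂Y = -82.5/Y = -0.00491071.
η_Y = (∂Q/∂Y)·(Y/Q) = -0.00491071 × (16800/417.746) = -0.20.
Since η < 0, this is an inferior good.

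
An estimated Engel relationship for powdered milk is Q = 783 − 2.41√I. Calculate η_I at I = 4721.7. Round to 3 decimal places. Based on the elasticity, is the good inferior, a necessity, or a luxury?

-0.134 (inferior good)

At I = 4721.7: Q = 617.398.
dQ/dI = -2.41/(2√I) = -0.0175363 at this income.
η = (dQ/dI)·(I/Q) = -0.0175363 × (4721.7/617.398) = -0.134.
Since η < 0, the good is an inferior good.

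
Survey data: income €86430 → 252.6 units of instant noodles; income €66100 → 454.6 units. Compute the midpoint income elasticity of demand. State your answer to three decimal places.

-2.143

ΔQ = 454.6 − 252.6 = 202; midpoint Q̄ = (252.6 + 454.6)/2 = 353.6.
ΔI = 66100 − 86430 = -20330; midpoint Ī = (86430 + 66100)/2 = 76265.
η = (ΔQ/Q̄) ÷ (ΔI/Ī) = (202/353.6) ÷ (-20330/76265) = -2.143.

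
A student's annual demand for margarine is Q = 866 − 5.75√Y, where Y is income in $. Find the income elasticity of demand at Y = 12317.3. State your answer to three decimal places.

-1.400

At Y = 12317.3: Q = 227.846.
dQ/dY = -5.75/(2√Y) = -0.0259048 at this income.
η = (dQ/dY)·(Y/Q) = -0.0259048 × (12317.3/227.846) = -1.400.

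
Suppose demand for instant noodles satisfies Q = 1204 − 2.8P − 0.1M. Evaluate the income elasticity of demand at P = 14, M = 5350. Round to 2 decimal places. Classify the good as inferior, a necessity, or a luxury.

At P = 14, M = 5350: Q = 629.800.
Holding P constant, ∂Q/∂M = −0.1.
η_M = (∂Q/∂M)·(M/Q) = -0.1 × (5350/629.800) = -0.85.
Since η < 0, this is an inferior good.

-0.85 (inferior good)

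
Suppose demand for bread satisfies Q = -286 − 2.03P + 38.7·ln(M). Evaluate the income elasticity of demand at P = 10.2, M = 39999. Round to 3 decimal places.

At P = 10.2, M = 39999: Q = 103.383.
Holding P constant, ∂Q/∂M = 38.7/M = 0.000967524.
η_M = (∂Q/∂M)·(M/Q) = 0.000967524 × (39999/103.383) = 0.374.

0.374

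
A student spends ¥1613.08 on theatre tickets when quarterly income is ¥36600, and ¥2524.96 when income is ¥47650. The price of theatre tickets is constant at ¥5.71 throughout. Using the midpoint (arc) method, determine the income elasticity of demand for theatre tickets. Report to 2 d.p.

With a constant price, Q₁ = 1613.08/5.71 = 282.501 and Q₂ = 2524.96/5.71 = 442.200 (equivalently, work directly with expenditure since P cancels).
Midpoint %ΔQ = (2524.96 − 1613.08)/2069.02 = 0.44073; midpoint %ΔI = (47650 − 36600)/42125 = 0.26231.
η = 0.44073 / 0.26231 = 1.68.

1.68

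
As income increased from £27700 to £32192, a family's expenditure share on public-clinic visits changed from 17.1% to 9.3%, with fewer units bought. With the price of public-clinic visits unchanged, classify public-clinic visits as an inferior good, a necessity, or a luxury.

inferior good

Quantity demanded falls as income rises, so η < 0.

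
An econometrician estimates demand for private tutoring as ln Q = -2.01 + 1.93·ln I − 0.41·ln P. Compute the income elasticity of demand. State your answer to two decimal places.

In a log-linear demand, the coefficient on ln I is the income elasticity.
So η = 1.93.

1.93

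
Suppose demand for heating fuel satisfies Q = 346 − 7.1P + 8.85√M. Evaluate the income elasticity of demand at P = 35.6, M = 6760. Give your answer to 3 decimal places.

At P = 35.6, M = 6760: Q = 820.880.
Holding P constant, ∂Q/∂M = 8.85/(2√M) = 0.0538195.
η_M = (∂Q/∂M)·(M/Q) = 0.0538195 × (6760/820.880) = 0.443.

0.443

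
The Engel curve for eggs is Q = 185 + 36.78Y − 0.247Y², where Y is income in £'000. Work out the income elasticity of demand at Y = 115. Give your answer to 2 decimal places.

At Y = 115: Q = 1148.1250.
dQ/dY = 36.78 − 0.494Y = -20.03000.
η = (dQ/dY)·(Y/Q) = -20.03000 × (115/1148.1250) = -2.01.

-2.01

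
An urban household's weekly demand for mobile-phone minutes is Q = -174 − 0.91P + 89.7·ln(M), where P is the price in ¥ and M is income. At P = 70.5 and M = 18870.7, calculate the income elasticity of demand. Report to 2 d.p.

At P = 70.5, M = 18870.7: Q = 644.974.
Holding P constant, ∂Q/∂M = 89.7/M = 0.0047534.
η_M = (∂Q/∂M)·(M/Q) = 0.0047534 × (18870.7/644.974) = 0.14.

0.14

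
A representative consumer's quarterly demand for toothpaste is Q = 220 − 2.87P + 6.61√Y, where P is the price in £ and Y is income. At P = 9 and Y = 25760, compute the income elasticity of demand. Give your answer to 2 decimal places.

0.42

At P = 9, Y = 25760: Q = 1255.070.
Holding P constant, ∂Q/∂Y = 6.61/(2√Y) = 0.020592.
η_Y = (∂Q/∂Y)·(Y/Q) = 0.020592 × (25760/1255.070) = 0.42.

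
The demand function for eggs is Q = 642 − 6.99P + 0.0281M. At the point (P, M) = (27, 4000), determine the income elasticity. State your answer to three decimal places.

0.199

At P = 27, M = 4000: Q = 565.670.
Holding P constant, ∂Q/∂M = 0.0281.
η_M = (∂Q/∂M)·(M/Q) = 0.0281 × (4000/565.670) = 0.199.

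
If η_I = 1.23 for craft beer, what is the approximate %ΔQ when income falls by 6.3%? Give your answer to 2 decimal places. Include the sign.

-7.75%

%ΔQ ≈ η × %ΔI = 1.23 × (-6.3%) = -7.75%.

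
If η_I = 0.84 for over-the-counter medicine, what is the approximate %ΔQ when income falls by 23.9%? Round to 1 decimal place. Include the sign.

-20.1%

%ΔQ ≈ η × %ΔI = 0.84 × (-23.9%) = -20.1%.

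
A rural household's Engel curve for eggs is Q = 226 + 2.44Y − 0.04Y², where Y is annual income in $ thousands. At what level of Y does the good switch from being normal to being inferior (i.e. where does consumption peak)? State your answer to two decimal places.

30.50

dQ/dY = 2.44 − 0.08Y.
The good is inferior where dQ/dY < 0. Setting dQ/dY = 0 gives Y = 2.44 / 0.08 = 30.50.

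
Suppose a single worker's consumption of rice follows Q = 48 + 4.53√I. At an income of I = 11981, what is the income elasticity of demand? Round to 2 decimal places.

At I = 11981: Q = 543.844.
dQ/dI = 4.53/(2√I) = 0.0206929 at this income.
η = (dQ/dI)·(I/Q) = 0.0206929 × (11981/543.844) = 0.46.

0.46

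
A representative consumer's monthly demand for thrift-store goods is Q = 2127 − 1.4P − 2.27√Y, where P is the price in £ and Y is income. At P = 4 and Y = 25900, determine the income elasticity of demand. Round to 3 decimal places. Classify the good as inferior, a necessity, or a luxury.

-0.104 (inferior good)

At P = 4, Y = 25900: Q = 1756.078.
Holding P constant, ∂Q/∂Y = -2.27/(2√Y) = -0.00705255.
η_Y = (∂Q/∂Y)·(Y/Q) = -0.00705255 × (25900/1756.078) = -0.104.
Since η < 0, this is an inferior good.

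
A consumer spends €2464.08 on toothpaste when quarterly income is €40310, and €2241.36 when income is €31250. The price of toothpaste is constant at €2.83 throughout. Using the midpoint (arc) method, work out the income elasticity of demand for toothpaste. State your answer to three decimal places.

With a constant price, Q₁ = 2464.08/2.83 = 870.700 and Q₂ = 2241.36/2.83 = 792.000 (equivalently, work directly with expenditure since P cancels).
Midpoint %ΔQ = (2241.36 − 2464.08)/2352.72 = -0.09466; midpoint %ΔI = (31250 − 40310)/35780 = -0.25321.
η = -0.09466 / -0.25321 = 0.374.

0.374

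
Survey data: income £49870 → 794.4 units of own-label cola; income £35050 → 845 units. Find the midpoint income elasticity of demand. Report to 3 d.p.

ΔQ = 845 − 794.4 = 50.6; midpoint Q̄ = (794.4 + 845)/2 = 819.7.
ΔI = 35050 − 49870 = -14820; midpoint Ī = (49870 + 35050)/2 = 42460.
η = (ΔQ/Q̄) ÷ (ΔI/Ī) = (50.6/819.7) ÷ (-14820/42460) = -0.177.

-0.177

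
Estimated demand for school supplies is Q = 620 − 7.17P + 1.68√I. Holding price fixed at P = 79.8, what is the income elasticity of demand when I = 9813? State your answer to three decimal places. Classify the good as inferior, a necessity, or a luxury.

0.388 (necessity)

At P = 79.8, I = 9813: Q = 214.256.
Holding P constant, ∂Q/∂I = 1.68/(2√I) = 0.00847966.
η_I = (∂Q/∂I)·(I/Q) = 0.00847966 × (9813/214.256) = 0.388.
Since 0 < η < 1, this is a necessity.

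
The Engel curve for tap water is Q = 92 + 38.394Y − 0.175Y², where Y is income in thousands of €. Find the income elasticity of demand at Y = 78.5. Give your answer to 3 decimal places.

0.423

At Y = 78.5: Q = 2027.5353.
dQ/dY = 38.394 − 0.35Y = 10.91900.
η = (dQ/dY)·(Y/Q) = 10.91900 × (78.5/2027.5353) = 0.423.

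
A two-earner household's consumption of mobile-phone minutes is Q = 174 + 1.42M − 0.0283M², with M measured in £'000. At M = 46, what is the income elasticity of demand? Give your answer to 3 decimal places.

At M = 46: Q = 179.4372.
dQ/dM = 1.42 − 0.0566M = -1.18360.
η = (dQ/dM)·(M/Q) = -1.18360 × (46/179.4372) = -0.303.

-0.303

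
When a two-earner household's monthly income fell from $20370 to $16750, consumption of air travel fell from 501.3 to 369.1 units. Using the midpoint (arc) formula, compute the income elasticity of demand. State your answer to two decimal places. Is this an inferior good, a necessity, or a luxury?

ΔQ = 369.1 − 501.3 = -132.2; midpoint Q̄ = (501.3 + 369.1)/2 = 435.2.
ΔI = 16750 − 20370 = -3620; midpoint Ī = (20370 + 16750)/2 = 18560.
η = (ΔQ/Q̄) ÷ (ΔI/Ī) = (-132.2/435.2) ÷ (-3620/18560) = 1.56.
η > 1 ⇒ luxury.

1.56 (luxury)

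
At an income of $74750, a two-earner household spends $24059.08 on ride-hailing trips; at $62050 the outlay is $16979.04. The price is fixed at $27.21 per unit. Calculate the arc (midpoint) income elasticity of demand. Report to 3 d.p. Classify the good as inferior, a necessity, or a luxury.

With a constant price, Q₁ = 24059.08/27.21 = 884.200 and Q₂ = 16979.04/27.21 = 624.000 (equivalently, work directly with expenditure since P cancels).
Midpoint %ΔQ = (16979.04 − 24059.08)/20519.06 = -0.34505; midpoint %ΔI = (62050 − 74750)/68400 = -0.18567.
η = -0.34505 / -0.18567 = 1.858.
η > 1 ⇒ luxury.

1.858 (luxury)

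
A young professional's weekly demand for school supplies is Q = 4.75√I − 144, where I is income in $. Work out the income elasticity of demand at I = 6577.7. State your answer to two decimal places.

At I = 6577.7: Q = 241.239.
dQ/dI = 4.75/(2√I) = 0.0292837 at this income.
η = (dQ/dI)·(I/Q) = 0.0292837 × (6577.7/241.239) = 0.80.

0.80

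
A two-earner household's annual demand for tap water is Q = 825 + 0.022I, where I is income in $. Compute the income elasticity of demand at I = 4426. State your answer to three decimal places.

At I = 4426: Q = 922.372.
dQ/dI = 0.022.
η = (dQ/dI)·(I/Q) = 0.022 × (4426/922.372) = 0.106.

0.106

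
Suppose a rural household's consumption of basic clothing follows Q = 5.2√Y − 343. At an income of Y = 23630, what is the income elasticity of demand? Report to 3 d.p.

At Y = 23630: Q = 456.347.
dQ/dY = 5.2/(2√Y) = 0.0169138 at this income.
η = (dQ/dY)·(Y/Q) = 0.0169138 × (23630/456.347) = 0.876.

0.876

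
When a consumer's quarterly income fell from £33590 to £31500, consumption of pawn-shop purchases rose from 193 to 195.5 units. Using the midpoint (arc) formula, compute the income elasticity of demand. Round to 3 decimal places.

ΔQ = 195.5 − 193 = 2.5; midpoint Q̄ = (193 + 195.5)/2 = 194.25.
ΔI = 31500 − 33590 = -2090; midpoint Ī = (33590 + 31500)/2 = 32545.
η = (ΔQ/Q̄) ÷ (ΔI/Ī) = (2.5/194.25) ÷ (-2090/32545) = -0.200.

-0.200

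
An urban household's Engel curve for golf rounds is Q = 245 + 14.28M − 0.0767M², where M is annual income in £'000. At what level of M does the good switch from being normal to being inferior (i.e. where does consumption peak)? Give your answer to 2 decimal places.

93.09

dQ/dM = 14.28 − 0.1534M.
The good is inferior where dQ/dM < 0. Setting dQ/dM = 0 gives M = 14.28 / 0.1534 = 93.09.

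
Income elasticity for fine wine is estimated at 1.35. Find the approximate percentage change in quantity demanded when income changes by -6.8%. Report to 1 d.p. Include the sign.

%ΔQ ≈ η × %ΔI = 1.35 × (-6.8%) = -9.2%.

-9.2%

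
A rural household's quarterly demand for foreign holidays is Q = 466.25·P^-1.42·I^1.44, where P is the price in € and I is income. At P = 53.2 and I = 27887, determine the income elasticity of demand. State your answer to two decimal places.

1.44

For a multiplicative demand Q = A·P^α·I^β, the income elasticity is β everywhere.
Here β = 1.44, so η = 1.44.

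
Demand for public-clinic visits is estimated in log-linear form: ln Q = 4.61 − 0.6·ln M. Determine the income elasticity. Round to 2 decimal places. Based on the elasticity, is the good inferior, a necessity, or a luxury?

In a log-linear demand, the coefficient on ln M is the income elasticity.
So η = -0.60.
η < 0 ⇒ inferior good.

-0.60 (inferior good)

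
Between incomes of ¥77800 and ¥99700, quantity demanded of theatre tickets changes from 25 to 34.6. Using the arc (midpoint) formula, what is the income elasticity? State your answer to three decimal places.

1.306

ΔQ = 34.6 − 25 = 9.6; midpoint Q̄ = (25 + 34.6)/2 = 29.8.
ΔI = 99700 − 77800 = 21900; midpoint Ī = (77800 + 99700)/2 = 88750.
η = (ΔQ/Q̄) ÷ (ΔI/Ī) = (9.6/29.8) ÷ (21900/88750) = 1.306.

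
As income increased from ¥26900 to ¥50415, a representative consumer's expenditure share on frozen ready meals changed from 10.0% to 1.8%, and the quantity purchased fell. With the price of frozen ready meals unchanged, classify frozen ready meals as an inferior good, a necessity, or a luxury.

inferior good

Quantity demanded falls as income rises, so η < 0.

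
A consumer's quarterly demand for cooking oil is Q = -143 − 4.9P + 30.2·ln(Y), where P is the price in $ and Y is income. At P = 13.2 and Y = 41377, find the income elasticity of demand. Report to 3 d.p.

0.266

At P = 13.2, Y = 41377: Q = 113.361.
Holding P constant, ∂Q/∂Y = 30.2/Y = 0.000729874.
η_Y = (∂Q/∂Y)·(Y/Q) = 0.000729874 × (41377/113.361) = 0.266.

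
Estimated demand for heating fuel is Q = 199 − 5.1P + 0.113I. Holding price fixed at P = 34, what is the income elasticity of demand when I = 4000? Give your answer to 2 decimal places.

0.95

At P = 34, I = 4000: Q = 477.600.
Holding P constant, ∂Q/∂I = 0.113.
η_I = (∂Q/∂I)·(I/Q) = 0.113 × (4000/477.600) = 0.95.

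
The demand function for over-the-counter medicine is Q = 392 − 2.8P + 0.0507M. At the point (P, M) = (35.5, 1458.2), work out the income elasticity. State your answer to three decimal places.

0.202

At P = 35.5, M = 1458.2: Q = 366.531.
Holding P constant, ∂Q/∂M = 0.0507.
η_M = (∂Q/∂M)·(M/Q) = 0.0507 × (1458.2/366.531) = 0.202.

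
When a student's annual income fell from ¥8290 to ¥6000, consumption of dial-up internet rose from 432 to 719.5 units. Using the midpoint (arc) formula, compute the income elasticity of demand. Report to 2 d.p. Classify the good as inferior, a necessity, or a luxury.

ΔQ = 719.5 − 432 = 287.5; midpoint Q̄ = (432 + 719.5)/2 = 575.75.
ΔI = 6000 − 8290 = -2290; midpoint Ī = (8290 + 6000)/2 = 7145.
η = (ΔQ/Q̄) ÷ (ΔI/Ī) = (287.5/575.75) ÷ (-2290/7145) = -1.56.
η < 0 ⇒ inferior good.

-1.56 (inferior good)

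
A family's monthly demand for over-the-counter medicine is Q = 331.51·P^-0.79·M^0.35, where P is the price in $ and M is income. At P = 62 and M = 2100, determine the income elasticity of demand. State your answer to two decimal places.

For a multiplicative demand Q = A·P^α·M^β, the income elasticity is β everywhere.
Here β = 0.35, so η = 0.35.

0.35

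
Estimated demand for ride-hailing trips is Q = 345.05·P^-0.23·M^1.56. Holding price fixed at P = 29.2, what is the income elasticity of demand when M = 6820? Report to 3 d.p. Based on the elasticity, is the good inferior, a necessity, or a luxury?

For a multiplicative demand Q = A·P^α·M^β, the income elasticity is β everywhere.
Here β = 1.56, so η = 1.560.
Since η > 1, this is a luxury.

1.560 (luxury)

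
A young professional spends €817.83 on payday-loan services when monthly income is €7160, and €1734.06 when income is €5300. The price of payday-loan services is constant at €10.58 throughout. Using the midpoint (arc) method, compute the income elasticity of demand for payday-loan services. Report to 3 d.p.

With a constant price, Q₁ = 817.83/10.58 = 77.300 and Q₂ = 1734.06/10.58 = 163.900 (equivalently, work directly with expenditure since P cancels).
Midpoint %ΔQ = (1734.06 − 817.83)/1275.95 = 0.71808; midpoint %ΔI = (5300 − 7160)/6230 = -0.29856.
η = 0.71808 / -0.29856 = -2.405.

-2.405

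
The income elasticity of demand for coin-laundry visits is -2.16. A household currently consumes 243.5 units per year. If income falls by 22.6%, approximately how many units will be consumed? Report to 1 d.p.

%ΔQ ≈ η × %ΔI = -2.16 × (-22.6%) = 48.816%.
New Q ≈ 243.5 × (1 + 0.48816) = 362.4.

362.4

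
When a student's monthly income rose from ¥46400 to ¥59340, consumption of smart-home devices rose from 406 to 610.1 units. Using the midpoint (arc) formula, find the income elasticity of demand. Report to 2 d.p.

1.64

ΔQ = 610.1 − 406 = 204.1; midpoint Q̄ = (406 + 610.1)/2 = 508.05.
ΔI = 59340 − 46400 = 12940; midpoint Ī = (46400 + 59340)/2 = 52870.
η = (ΔQ/Q̄) ÷ (ΔI/Ī) = (204.1/508.05) ÷ (12940/52870) = 1.64.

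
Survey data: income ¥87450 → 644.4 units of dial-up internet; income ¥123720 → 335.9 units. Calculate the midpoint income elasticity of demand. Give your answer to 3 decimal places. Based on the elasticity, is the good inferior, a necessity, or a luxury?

-1.832 (inferior good)

ΔQ = 335.9 − 644.4 = -308.5; midpoint Q̄ = (644.4 + 335.9)/2 = 490.15.
ΔI = 123720 − 87450 = 36270; midpoint Ī = (87450 + 123720)/2 = 105585.
η = (ΔQ/Q̄) ÷ (ΔI/Ī) = (-308.5/490.15) ÷ (36270/105585) = -1.832.
η < 0 ⇒ inferior good.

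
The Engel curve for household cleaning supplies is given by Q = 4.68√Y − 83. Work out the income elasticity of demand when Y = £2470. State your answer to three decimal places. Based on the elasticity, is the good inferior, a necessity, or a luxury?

At Y = 2470: Q = 149.592.
dQ/dY = 4.68/(2√Y) = 0.0470834 at this income.
η = (dQ/dY)·(Y/Q) = 0.0470834 × (2470/149.592) = 0.777.
Since 0 < η < 1, the good is a necessity.

0.777 (necessity)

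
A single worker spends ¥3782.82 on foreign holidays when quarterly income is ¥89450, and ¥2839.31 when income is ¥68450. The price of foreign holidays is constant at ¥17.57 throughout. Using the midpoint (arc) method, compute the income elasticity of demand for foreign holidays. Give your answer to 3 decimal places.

With a constant price, Q₁ = 3782.82/17.57 = 215.300 and Q₂ = 2839.31/17.57 = 161.600 (equivalently, work directly with expenditure since P cancels).
Midpoint %ΔQ = (2839.31 − 3782.82)/3311.07 = -0.28496; midpoint %ΔI = (68450 − 89450)/78950 = -0.26599.
η = -0.28496 / -0.26599 = 1.071.

1.071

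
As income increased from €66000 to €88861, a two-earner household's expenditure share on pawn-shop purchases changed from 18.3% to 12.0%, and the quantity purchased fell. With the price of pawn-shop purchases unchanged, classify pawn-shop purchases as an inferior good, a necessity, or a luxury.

inferior good

Quantity demanded falls as income rises, so η < 0.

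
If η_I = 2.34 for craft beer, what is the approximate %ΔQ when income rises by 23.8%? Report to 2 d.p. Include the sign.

55.69%

%ΔQ ≈ η × %ΔI = 2.34 × 23.8% = 55.69%.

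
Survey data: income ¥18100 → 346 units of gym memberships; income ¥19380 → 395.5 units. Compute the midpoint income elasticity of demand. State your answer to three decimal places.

ΔQ = 395.5 − 346 = 49.5; midpoint Q̄ = (346 + 395.5)/2 = 370.75.
ΔI = 19380 − 18100 = 1280; midpoint Ī = (18100 + 19380)/2 = 18740.
η = (ΔQ/Q̄) ÷ (ΔI/Ī) = (49.5/370.75) ÷ (1280/18740) = 1.955.

1.955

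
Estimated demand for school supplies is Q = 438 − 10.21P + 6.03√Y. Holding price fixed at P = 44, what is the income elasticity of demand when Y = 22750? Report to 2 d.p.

At P = 44, Y = 22750: Q = 898.271.
Holding P constant, ∂Q/∂Y = 6.03/(2√Y) = 0.0199893.
η_Y = (∂Q/∂Y)·(Y/Q) = 0.0199893 × (22750/898.271) = 0.51.

0.51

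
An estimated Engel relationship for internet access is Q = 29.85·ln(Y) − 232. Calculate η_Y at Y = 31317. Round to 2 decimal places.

0.39

At Y = 31317: Q = 77.005.
dQ/dY = 29.85/Y = 0.000953156 at this income.
η = (dQ/dY)·(Y/Q) = 0.000953156 × (31317/77.005) = 0.39.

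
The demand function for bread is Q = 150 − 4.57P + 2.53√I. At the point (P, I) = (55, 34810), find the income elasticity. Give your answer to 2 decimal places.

0.64

At P = 55, I = 34810: Q = 370.683.
Holding P constant, ∂Q/∂I = 2.53/(2√I) = 0.00678014.
η_I = (∂Q/∂I)·(I/Q) = 0.00678014 × (34810/370.683) = 0.64.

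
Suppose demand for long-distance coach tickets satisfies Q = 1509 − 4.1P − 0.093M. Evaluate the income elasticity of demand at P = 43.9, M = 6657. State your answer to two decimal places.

At P = 43.9, M = 6657: Q = 709.909.
Holding P constant, ∂Q/∂M = −0.093.
η_M = (∂Q/∂M)·(M/Q) = -0.093 × (6657/709.909) = -0.87.

-0.87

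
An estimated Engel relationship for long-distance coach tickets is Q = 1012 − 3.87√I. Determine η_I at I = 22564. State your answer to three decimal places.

-0.675

At I = 22564: Q = 430.675.
dQ/dI = -3.87/(2√I) = -0.0128817 at this income.
η = (dQ/dI)·(I/Q) = -0.0128817 × (22564/430.675) = -0.675.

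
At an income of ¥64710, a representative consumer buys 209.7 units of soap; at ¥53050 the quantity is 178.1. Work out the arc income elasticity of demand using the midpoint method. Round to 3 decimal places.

0.823

ΔQ = 178.1 − 209.7 = -31.6; midpoint Q̄ = (209.7 + 178.1)/2 = 193.9.
ΔI = 53050 − 64710 = -11660; midpoint Ī = (64710 + 53050)/2 = 58880.
η = (ΔQ/Q̄) ÷ (ΔI/Ī) = (-31.6/193.9) ÷ (-11660/58880) = 0.823.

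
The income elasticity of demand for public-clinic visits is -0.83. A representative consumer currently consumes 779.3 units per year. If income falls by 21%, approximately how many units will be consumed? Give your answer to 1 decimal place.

%ΔQ ≈ η × %ΔI = -0.83 × (-21%) = 17.43%.
New Q ≈ 779.3 × (1 + 0.1743) = 915.1.

915.1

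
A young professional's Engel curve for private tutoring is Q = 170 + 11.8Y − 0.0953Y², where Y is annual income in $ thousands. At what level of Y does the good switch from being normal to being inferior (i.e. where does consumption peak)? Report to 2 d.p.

dQ/dY = 11.8 − 0.1906Y.
The good is inferior where dQ/dY < 0. Setting dQ/dY = 0 gives Y = 11.8 / 0.1906 = 61.91.

61.91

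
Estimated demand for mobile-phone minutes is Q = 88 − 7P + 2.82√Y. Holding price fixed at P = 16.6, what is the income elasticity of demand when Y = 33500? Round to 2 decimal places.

0.53

At P = 16.6, Y = 33500: Q = 487.945.
Holding P constant, ∂Q/∂Y = 2.82/(2√Y) = 0.00770365.
η_Y = (∂Q/∂Y)·(Y/Q) = 0.00770365 × (33500/487.945) = 0.53.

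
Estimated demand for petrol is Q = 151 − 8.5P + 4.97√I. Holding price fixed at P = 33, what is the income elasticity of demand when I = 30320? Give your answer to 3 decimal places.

At P = 33, I = 30320: Q = 735.908.
Holding P constant, ∂Q/∂I = 4.97/(2√I) = 0.0142712.
η_I = (∂Q/∂I)·(I/Q) = 0.0142712 × (30320/735.908) = 0.588.

0.588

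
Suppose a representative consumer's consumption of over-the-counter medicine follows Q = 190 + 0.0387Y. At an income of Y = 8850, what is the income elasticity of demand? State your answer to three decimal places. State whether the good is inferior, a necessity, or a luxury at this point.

At Y = 8850: Q = 532.495.
dQ/dY = 0.0387.
η = (dQ/dY)·(Y/Q) = 0.0387 × (8850/532.495) = 0.643.
Since 0 < η < 1, the good is a necessity.

0.643 (necessity)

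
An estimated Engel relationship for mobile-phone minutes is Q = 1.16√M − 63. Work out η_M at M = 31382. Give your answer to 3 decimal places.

At M = 31382: Q = 142.494.
dQ/dM = 1.16/(2√M) = 0.00327407 at this income.
η = (dQ/dM)·(M/Q) = 0.00327407 × (31382/142.494) = 0.721.

0.721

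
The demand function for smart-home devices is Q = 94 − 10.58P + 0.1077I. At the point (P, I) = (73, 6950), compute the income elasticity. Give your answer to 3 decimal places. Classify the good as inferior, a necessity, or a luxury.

At P = 73, I = 6950: Q = 70.175.
Holding P constant, ∂Q/∂I = 0.1077.
η_I = (∂Q/∂I)·(I/Q) = 0.1077 × (6950/70.175) = 10.666.
Since η > 1, this is a luxury.

10.666 (luxury)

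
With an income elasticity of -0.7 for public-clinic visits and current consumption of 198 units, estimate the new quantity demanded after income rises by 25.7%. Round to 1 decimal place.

%ΔQ ≈ η × %ΔI = -0.7 × 25.7% = -17.99%.
New Q ≈ 198 × (1 − 0.1799) = 162.4.

162.4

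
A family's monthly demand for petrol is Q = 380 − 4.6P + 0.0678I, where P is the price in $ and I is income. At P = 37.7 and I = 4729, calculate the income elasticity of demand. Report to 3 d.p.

At P = 37.7, I = 4729: Q = 527.206.
Holding P constant, ∂Q/∂I = 0.0678.
η_I = (∂Q/∂I)·(I/Q) = 0.0678 × (4729/527.206) = 0.608.

0.608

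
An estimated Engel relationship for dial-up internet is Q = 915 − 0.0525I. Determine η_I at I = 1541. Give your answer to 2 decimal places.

-0.10

At I = 1541: Q = 834.098.
dQ/dI = −0.0525.
η = (dQ/dI)·(I/Q) = -0.0525 × (1541/834.098) = -0.10.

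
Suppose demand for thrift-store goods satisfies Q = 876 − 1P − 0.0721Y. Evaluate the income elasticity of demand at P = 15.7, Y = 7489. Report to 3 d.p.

-1.686

At P = 15.7, Y = 7489: Q = 320.343.
Holding P constant, ∂Q/∂Y = −0.0721.
η_Y = (∂Q/∂Y)·(Y/Q) = -0.0721 × (7489/320.343) = -1.686.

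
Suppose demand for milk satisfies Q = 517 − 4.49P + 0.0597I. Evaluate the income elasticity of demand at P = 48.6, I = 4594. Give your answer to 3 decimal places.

0.479

At P = 48.6, I = 4594: Q = 573.048.
Holding P constant, ∂Q/∂I = 0.0597.
η_I = (∂Q/∂I)·(I/Q) = 0.0597 × (4594/573.048) = 0.479.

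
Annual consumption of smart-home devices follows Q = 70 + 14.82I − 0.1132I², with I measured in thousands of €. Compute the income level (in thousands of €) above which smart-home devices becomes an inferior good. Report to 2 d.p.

dQ/dI = 14.82 − 0.2264I.
The good is inferior where dQ/dI < 0. Setting dQ/dI = 0 gives I = 14.82 / 0.2264 = 65.46.

65.46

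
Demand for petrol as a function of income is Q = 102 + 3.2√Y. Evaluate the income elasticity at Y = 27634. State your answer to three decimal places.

0.420

At Y = 27634: Q = 633.951.
dQ/dY = 3.2/(2√Y) = 0.00962494 at this income.
η = (dQ/dY)·(Y/Q) = 0.00962494 × (27634/633.951) = 0.420.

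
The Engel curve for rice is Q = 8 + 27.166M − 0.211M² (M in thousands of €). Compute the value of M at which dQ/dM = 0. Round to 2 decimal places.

64.37

dQ/dM = 27.166 − 0.422M.
The good is inferior where dQ/dM < 0. Setting dQ/dM = 0 gives M = 27.166 / 0.422 = 64.37.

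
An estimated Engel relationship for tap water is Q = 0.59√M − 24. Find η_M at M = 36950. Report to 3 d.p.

At M = 36950: Q = 89.412.
dQ/dM = 0.59/(2√M) = 0.00153467 at this income.
η = (dQ/dM)·(M/Q) = 0.00153467 × (36950/89.412) = 0.634.

0.634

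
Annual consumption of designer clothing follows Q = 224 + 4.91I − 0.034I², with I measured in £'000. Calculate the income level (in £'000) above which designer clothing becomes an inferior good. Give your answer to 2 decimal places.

72.21

dQ/dI = 4.91 − 0.068I.
The good is inferior where dQ/dI < 0. Setting dQ/dI = 0 gives I = 4.91 / 0.068 = 72.21.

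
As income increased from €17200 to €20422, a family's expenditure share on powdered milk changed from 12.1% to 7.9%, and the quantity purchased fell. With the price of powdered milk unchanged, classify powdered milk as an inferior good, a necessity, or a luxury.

inferior good

Quantity demanded falls as income rises, so η < 0.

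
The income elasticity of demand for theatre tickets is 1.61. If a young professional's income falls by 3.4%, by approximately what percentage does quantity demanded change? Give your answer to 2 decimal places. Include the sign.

-5.47%

%ΔQ ≈ η × %ΔI = 1.61 × (-3.4%) = -5.47%.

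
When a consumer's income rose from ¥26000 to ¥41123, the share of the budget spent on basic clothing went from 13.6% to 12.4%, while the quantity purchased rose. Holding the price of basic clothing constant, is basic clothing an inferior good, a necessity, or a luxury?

Quantity rises but the budget share falls as income rises, so 0 < η < 1.

necessity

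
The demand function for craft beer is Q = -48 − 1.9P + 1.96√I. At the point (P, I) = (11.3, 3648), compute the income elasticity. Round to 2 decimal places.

1.21

At P = 11.3, I = 3648: Q = 48.911.
Holding P constant, ∂Q/∂I = 1.96/(2√I) = 0.0162255.
η_I = (∂Q/∂I)·(I/Q) = 0.0162255 × (3648/48.911) = 1.21.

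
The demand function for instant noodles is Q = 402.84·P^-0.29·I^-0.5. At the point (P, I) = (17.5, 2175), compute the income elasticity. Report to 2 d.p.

For a multiplicative demand Q = A·P^α·I^β, the income elasticity is β everywhere.
Here β = -0.5, so η = -0.50.

-0.50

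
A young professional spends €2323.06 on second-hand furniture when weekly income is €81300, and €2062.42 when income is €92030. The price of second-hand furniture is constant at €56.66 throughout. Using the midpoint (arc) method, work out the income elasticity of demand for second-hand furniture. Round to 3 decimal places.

-0.960

With a constant price, Q₁ = 2323.06/56.66 = 41.000 and Q₂ = 2062.42/56.66 = 36.400 (equivalently, work directly with expenditure since P cancels).
Midpoint %ΔQ = (2062.42 − 2323.06)/2192.74 = -0.11886; midpoint %ΔI = (92030 − 81300)/86665 = 0.12381.
η = -0.11886 / 0.12381 = -0.960.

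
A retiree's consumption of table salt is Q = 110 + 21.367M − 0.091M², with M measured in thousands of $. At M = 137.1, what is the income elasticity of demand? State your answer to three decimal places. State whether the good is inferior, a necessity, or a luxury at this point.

-0.370 (inferior good)

At M = 137.1: Q = 1328.9424.
dQ/dM = 21.367 − 0.182M = -3.58520.
η = (dQ/dM)·(M/Q) = -3.58520 × (137.1/1328.9424) = -0.370.
η < 0 ⇒ inferior good.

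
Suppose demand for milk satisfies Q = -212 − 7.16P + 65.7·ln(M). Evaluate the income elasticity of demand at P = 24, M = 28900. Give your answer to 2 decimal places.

0.23

At P = 24, M = 28900: Q = 291.004.
Holding P constant, ∂Q/∂M = 65.7/M = 0.00227336.
η_M = (∂Q/∂M)·(M/Q) = 0.00227336 × (28900/291.004) = 0.23.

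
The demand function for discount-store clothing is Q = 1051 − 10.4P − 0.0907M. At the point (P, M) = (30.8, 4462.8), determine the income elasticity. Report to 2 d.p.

-1.24

At P = 30.8, M = 4462.8: Q = 325.904.
Holding P constant, ∂Q/∂M = −0.0907.
η_M = (∂Q/∂M)·(M/Q) = -0.0907 × (4462.8/325.904) = -1.24.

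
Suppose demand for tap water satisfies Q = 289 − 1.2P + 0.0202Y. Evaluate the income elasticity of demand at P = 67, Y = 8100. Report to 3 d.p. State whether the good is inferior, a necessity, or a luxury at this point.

0.440 (necessity)

At P = 67, Y = 8100: Q = 372.220.
Holding P constant, ∂Q/∂Y = 0.0202.
η_Y = (∂Q/∂Y)·(Y/Q) = 0.0202 × (8100/372.220) = 0.440.
Since 0 < η < 1, this is a necessity.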